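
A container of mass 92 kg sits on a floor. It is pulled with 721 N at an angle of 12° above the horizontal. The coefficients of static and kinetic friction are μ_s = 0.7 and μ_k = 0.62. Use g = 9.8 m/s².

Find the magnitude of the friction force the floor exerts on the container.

f ≈ 466 N

The vertical component of P reduces the normal force: N = m g − P sin α = 901.6 − 149.9 = 751.7 N.
For equilibrium, f = P cos α = 721×cos 12° = 705.2 N.
μ_s N = 0.7 × 751.7 = 526.2 N.
705.2 > 526.2 N → the container slides; f = μ_k N = 0.62×751.7 = 466 N.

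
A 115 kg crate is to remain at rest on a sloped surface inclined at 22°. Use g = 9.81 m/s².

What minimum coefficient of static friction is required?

At the slip threshold m g sin θ = μ_s m g cos θ, so μ_s,min = tan θ.
μ_s,min = tan 22° = 0.404.

μ_s,min ≈ 0.404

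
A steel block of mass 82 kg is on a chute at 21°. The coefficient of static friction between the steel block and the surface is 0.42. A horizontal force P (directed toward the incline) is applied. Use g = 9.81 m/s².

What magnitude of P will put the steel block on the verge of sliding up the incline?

At impending motion up the slope, friction acts down-slope at its limit: f = μ_s N.
Perpendicular to the incline: N = m g cos θ + P sin θ.
Along the incline: P cos θ = m g sin θ + μ_s N = m g sin θ + μ_s (m g cos θ + P sin θ).
Solving, P (cos θ − μ_s sin θ) = m g (sin θ + μ_s cos θ), so P = 82×9.81×(sin 21° + 0.42 cos 21°)/(cos 21° − 0.42 sin 21°) = 804×0.7505/0.7831 = 771 N.

P ≈ 771 N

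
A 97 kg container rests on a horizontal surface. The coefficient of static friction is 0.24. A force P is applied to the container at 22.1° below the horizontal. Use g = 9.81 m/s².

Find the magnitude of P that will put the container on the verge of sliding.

P ≈ 273 N

N = m g + P sin α (the push presses the container into the horizontal surface).
At impending slip, P cos α = μ_s N = μ_s (m g + P sin α).
Solving: P (cos α − μ_s sin α) = μ_s m g → P = 0.24×952/(cos 22.1° − 0.24 sin 22.1°) = 228/0.8362 = 273 N.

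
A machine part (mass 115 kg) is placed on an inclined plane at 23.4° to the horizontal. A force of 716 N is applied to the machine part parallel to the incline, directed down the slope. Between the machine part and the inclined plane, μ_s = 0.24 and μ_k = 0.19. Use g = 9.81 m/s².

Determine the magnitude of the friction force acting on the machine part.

f ≈ 197 N (up the incline)

The normal reaction is N = m g cos θ = 1035 N.
Parallel to the incline, ΣF = 0 gives f = m g sin θ + P = 448 + 716 = 1164 N (up-slope positive).
The static-friction ceiling is μ_s N = 0.24 × 1035 = 248.5 N.
Since |1164| > 248.5 N, static friction cannot hold it; the machine part slides down the incline and kinetic friction applies: f = μ_k N = 0.19 × 1035 = 197 N.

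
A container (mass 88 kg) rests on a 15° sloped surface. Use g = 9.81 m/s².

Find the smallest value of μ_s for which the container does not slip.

μ_s,min ≈ 0.268

At the slip threshold m g sin θ = μ_s m g cos θ, so μ_s,min = tan θ.
μ_s,min = tan 15° = 0.268.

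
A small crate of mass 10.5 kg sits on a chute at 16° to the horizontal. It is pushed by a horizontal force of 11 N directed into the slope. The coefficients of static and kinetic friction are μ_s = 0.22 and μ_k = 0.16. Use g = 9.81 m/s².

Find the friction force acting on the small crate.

f ≈ 17.8 N (up the incline)

Resolve perpendicular to the incline: N = m g cos θ + P sin θ = 10.5×9.81×cos 16° + 11×sin 16° = 102 N.
Along the incline, the net driving force (taking up-slope positive) is P cos θ − m g sin θ = 10.57 − 28.39 = -17.82 N, so equilibrium requires friction f = 17.82 N (up-slope).
The limit of static friction is μ_s N = 22.45 N.
Since 17.82 N is within the 22.45 N limit, the small crate stays put and friction is exactly 17.8 N.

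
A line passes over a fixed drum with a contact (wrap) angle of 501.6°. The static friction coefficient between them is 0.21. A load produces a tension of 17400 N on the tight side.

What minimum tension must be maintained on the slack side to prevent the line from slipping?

T_min ≈ 2770 N

Capstan equation at impending slip: T_tight/T_slack = e^{μβ}.
β = 501.6° = 8.755 rad; e^{μβ} = e^{0.21×8.755} = 6.287.
T_slack = T_tight / e^{μβ} = 17400 / 6.287 = 2770 N.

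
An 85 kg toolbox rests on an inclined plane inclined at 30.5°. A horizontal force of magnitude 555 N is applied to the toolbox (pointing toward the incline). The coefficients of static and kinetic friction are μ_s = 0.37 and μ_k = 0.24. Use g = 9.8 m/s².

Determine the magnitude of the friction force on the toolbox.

f ≈ 55.4 N (down the incline)

Resolve perpendicular to the incline: N = m g cos θ + P sin θ = 85×9.8×cos 30.5° + 555×sin 30.5° = 999.4 N.
Along the incline, the net driving force (taking up-slope positive) is P cos θ − m g sin θ = 478.2 − 422.8 = 55.42 N, so equilibrium requires friction f = -55.42 N (down-slope).
The limit of static friction is μ_s N = 369.8 N.
|f_req| = 55.42 ≤ 369.8 N → the toolbox is in equilibrium; friction equals the required value.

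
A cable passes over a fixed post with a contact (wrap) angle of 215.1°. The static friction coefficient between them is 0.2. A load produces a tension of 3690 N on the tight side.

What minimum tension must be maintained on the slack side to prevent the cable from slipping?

Capstan equation at impending slip: T_tight/T_slack = e^{μβ}.
β = 215.1° = 3.754 rad; e^{μβ} = e^{0.2×3.754} = 2.119.
T_slack = T_tight / e^{μβ} = 3690 / 2.119 = 1740 N.

T_min ≈ 1740 N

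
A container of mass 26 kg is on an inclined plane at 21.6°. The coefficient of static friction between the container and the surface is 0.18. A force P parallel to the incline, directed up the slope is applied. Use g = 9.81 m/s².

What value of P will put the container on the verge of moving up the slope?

P ≈ 137 N

At impending motion up the slope, friction acts down-slope at its limit: f = μ_s N.
P is parallel to the surface, so N = m g cos θ = 237 N.
Along the incline: P = m g sin θ + μ_s N = 93.9 + 0.18×237 = 137 N.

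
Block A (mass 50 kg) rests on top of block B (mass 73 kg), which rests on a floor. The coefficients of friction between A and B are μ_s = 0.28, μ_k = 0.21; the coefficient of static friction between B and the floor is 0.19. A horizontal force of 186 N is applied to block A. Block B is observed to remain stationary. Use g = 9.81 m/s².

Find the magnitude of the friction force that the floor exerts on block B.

f ≈ 103 N

Normal force at the A–B interface: N₁ = m_A g = 490.5 N.
So the A–B interface can sustain at most μ_s N₁ = 137.3 N of static friction.
P = 186 N exceeds that limit, so A slips over B and the interface friction becomes kinetic: f₁ = μ_k N₁ = 0.21×490.5 = 103 N.
By Newton's third law B feels 103 N forward from A. With B stationary, the floor's static friction on B balances it: f₂ = 103 N (well within μ_s(m_A+m_B)g = 229.3 N).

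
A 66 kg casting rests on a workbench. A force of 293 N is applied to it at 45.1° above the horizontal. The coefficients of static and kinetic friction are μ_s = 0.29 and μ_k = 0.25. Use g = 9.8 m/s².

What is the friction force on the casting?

Vertical equilibrium gives N = m g − P sin α = 439.3 N.
For equilibrium, f = P cos α = 293×cos 45.1° = 206.8 N.
The static-friction limit is μ_s N = 127.4 N.
206.8 > 127.4 N → the casting slides; f = μ_k N = 0.25×439.3 = 110 N.

f ≈ 110 N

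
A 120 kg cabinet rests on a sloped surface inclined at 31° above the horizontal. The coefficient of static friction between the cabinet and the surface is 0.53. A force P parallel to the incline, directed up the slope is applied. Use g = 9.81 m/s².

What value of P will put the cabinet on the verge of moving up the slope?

At impending motion up the slope, friction acts down-slope at its limit: f = μ_s N.
P is parallel to the surface, so N = m g cos θ = 1010 N.
Along the incline: P = m g sin θ + μ_s N = 606 + 0.53×1010 = 1140 N.

P ≈ 1140 N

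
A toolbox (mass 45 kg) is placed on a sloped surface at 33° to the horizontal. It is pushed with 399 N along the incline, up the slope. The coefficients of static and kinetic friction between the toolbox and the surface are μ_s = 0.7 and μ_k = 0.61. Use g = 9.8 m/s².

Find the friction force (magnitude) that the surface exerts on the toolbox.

f ≈ 159 N (down the incline)

Normal force: N = m g cos θ = 45 × 9.8 × cos 33° = 369.9 N.
The friction needed for equilibrium is m g sin θ − P = 240.2 − 399 = -158.8 N, measured positive up-slope.
Static friction can supply at most μ_s N = 258.9 N.
Since |-158.8| ≤ 258.9 N, static friction is sufficient; f equals the required value, not μ_s N.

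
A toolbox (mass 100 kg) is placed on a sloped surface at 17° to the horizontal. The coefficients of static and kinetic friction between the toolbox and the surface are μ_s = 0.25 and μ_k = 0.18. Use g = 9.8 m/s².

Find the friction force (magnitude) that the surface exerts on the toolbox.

f ≈ 169 N (up the incline)

Normal force: N = m g cos θ = 100 × 9.8 × cos 17° = 937.2 N.
Along the slope the weight component is m g sin θ = 286.5 N; friction must supply exactly this, acting up-slope.
Static friction can supply at most μ_s N = 234.3 N.
Since |286.5| > 234.3 N, static friction cannot hold it; the toolbox slides down the incline and kinetic friction applies: f = μ_k N = 0.18 × 937.2 = 169 N.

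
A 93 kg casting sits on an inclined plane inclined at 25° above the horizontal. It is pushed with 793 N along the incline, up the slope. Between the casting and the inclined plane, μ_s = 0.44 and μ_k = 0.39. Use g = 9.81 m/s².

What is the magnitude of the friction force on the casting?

The normal reaction is N = m g cos θ = 826.9 N.
The friction needed for equilibrium is m g sin θ − P = 385.6 − 793 = -407.4 N, measured positive up-slope.
Maximum static friction available: μ_s N = 0.44 × 826.9 = 363.8 N.
|-407.4| exceeds 363.8 N, so the casting slips up-slope; friction is kinetic, f = μ_k N = 0.39×826.9 = 322 N.

f ≈ 322 N (down the incline)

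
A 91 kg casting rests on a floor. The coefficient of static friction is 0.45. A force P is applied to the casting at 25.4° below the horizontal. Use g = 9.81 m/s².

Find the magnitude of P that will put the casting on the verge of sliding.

N = m g + P sin α (the push presses the casting into the floor).
At impending slip, P cos α = μ_s N = μ_s (m g + P sin α).
Solving: P (cos α − μ_s sin α) = μ_s m g → P = 0.45×893/(cos 25.4° − 0.45 sin 25.4°) = 402/0.7103 = 566 N.

P ≈ 566 N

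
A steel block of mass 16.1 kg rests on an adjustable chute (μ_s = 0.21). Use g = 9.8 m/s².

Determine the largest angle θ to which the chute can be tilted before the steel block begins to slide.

At the slip threshold, m g sin θ = μ_s · m g cos θ, so tan θ = μ_s.
θ_max = arctan(0.21) = 11.9°.

θ_max ≈ 11.9°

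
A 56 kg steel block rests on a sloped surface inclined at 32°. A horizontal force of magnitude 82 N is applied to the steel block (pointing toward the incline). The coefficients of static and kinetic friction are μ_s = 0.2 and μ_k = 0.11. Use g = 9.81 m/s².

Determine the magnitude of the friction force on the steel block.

f ≈ 56 N (up the incline)

Normal direction: N = m g cos θ + P sin θ = 509.3 N.
Parallel to the incline: P cos θ − m g sin θ = 69.54 − 291.1 = -221.6 N; the friction needed to balance this is 221.6 N acting up the slope.
The limit of static friction is μ_s N = 101.9 N.
|f_req| = 221.6 > 101.9 N → the steel block slides down the incline; f = μ_k N = 0.11 × 509.3 = 56 N.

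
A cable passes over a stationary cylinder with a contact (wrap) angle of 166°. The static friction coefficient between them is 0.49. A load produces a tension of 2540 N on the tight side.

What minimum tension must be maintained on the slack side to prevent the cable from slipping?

T_min ≈ 614 N

Capstan equation at impending slip: T_tight/T_slack = e^{μβ}.
β = 166° = 2.897 rad; e^{μβ} = e^{0.49×2.897} = 4.136.
T_slack = T_tight / e^{μβ} = 2540 / 4.136 = 614 N.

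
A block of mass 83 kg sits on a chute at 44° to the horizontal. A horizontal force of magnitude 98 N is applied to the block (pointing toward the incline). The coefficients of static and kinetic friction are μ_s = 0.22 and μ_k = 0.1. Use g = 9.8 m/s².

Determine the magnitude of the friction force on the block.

f ≈ 65.3 N (up the incline)

Normal direction: N = m g cos θ + P sin θ = 653.2 N.
Parallel to the incline: P cos θ − m g sin θ = 70.5 − 565 = -494.5 N; the friction needed to balance this is 494.5 N acting up the slope.
The limit of static friction is μ_s N = 143.7 N.
|f_req| = 494.5 > 143.7 N → the block slides down the incline; f = μ_k N = 0.1 × 653.2 = 65.3 N.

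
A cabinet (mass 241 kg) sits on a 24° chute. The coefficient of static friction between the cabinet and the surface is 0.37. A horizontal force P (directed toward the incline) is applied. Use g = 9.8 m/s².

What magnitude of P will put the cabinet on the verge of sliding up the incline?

P ≈ 2310 N

At impending motion up the slope, friction acts down-slope at its limit: f = μ_s N.
Perpendicular to the incline: N = m g cos θ + P sin θ.
Along the incline: P cos θ = m g sin θ + μ_s N = m g sin θ + μ_s (m g cos θ + P sin θ).
Solving, P (cos θ − μ_s sin θ) = m g (sin θ + μ_s cos θ), so P = 241×9.8×(sin 24° + 0.37 cos 24°)/(cos 24° − 0.37 sin 24°) = 2360×0.7447/0.7631 = 2310 N.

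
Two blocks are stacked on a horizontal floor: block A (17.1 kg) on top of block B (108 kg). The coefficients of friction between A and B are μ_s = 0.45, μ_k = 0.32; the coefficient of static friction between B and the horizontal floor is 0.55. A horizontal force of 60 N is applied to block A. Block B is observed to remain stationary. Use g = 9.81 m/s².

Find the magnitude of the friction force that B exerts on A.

The normal force B exerts on A is simply A's weight, N₁ = 167.8 N.
So the A–B interface can sustain at most μ_s N₁ = 75.49 N of static friction.
P = 60 N is within that limit, so A and B move together (both at rest); the A–B friction is simply f₁ = P = 60 N.
By Newton's third law B feels 60 N forward from A. With B stationary, the floor's static friction on B balances it: f₂ = 60 N (well within μ_s(m_A+m_B)g = 675 N).

f ≈ 60 N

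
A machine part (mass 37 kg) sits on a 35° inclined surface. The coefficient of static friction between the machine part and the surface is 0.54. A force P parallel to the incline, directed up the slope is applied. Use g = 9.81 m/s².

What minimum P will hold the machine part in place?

The machine part tends to slide down (tan θ > μ_s), so at the point of impending slip friction acts up-slope at its limit: f = μ_s N.
P is parallel to the surface, so N = m g cos θ = 297 N.
Along the incline: P + μ_s N = m g sin θ, so P = 208 − 0.54×297 = 47.6 N.

P_min ≈ 47.6 N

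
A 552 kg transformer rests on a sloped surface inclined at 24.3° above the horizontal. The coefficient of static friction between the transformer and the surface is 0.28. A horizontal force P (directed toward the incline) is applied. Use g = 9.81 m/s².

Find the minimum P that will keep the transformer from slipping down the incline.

The transformer tends to slide down (tan θ > μ_s), so at the point of impending slip friction acts up-slope at its limit: f = μ_s N.
Perpendicular to the incline: N = m g cos θ + P sin θ.
Along the incline: P cos θ + μ_s N = m g sin θ, i.e. P cos θ + μ_s (m g cos θ + P sin θ) = m g sin θ.
Solving, P (cos θ + μ_s sin θ) = m g (sin θ − μ_s cos θ), so P = 5420×0.1563/1.027 = 825 N.

P_min ≈ 825 N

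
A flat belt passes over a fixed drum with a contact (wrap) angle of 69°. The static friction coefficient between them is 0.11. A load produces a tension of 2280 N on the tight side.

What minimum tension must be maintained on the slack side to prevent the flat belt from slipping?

T_min ≈ 2000 N

Capstan equation at impending slip: T_tight/T_slack = e^{μβ}.
β = 69° = 1.204 rad; e^{μβ} = e^{0.11×1.204} = 1.142.
T_slack = T_tight / e^{μβ} = 2280 / 1.142 = 2000 N.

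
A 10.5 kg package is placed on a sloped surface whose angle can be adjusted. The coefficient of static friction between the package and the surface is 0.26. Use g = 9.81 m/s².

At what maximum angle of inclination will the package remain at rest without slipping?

θ_max ≈ 14.6°

At the slip threshold, m g sin θ = μ_s · m g cos θ, so tan θ = μ_s.
θ_max = arctan(0.26) = 14.6°.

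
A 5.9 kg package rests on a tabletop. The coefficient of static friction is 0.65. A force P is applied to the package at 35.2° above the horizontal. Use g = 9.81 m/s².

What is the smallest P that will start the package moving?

P ≈ 31.6 N

N = m g − P sin α (the pull lifts the package).
At impending slip, P cos α = μ_s N = μ_s (m g − P sin α).
Solving: P (cos α + μ_s sin α) = μ_s m g → P = 0.65×57.9/(cos 35.2° + 0.65 sin 35.2°) = 37.6/1.192 = 31.6 N.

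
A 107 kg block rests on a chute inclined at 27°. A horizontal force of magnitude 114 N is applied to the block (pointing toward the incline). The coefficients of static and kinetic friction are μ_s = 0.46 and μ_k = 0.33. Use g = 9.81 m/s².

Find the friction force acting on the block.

f ≈ 375 N (up the incline)

Normal direction: N = m g cos θ + P sin θ = 987 N.
Parallel to the incline: P cos θ − m g sin θ = 101.6 − 476.5 = -375 N; the friction needed to balance this is 375 N acting up the slope.
The limit of static friction is μ_s N = 454 N.
|f_req| = 375 ≤ 454 N → the block is in equilibrium; friction equals the required value.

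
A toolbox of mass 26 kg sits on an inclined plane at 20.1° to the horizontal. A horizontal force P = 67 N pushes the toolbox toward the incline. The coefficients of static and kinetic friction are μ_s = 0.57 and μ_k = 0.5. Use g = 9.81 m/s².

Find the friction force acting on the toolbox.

Resolve perpendicular to the incline: N = m g cos θ + P sin θ = 26×9.81×cos 20.1° + 67×sin 20.1° = 262.6 N.
Along the incline, the net driving force (taking up-slope positive) is P cos θ − m g sin θ = 62.92 − 87.65 = -24.73 N, so equilibrium requires friction f = 24.73 N (up-slope).
Maximum static friction: μ_s N = 0.57 × 262.6 = 149.7 N.
Since 24.73 N is within the 149.7 N limit, the toolbox stays put and friction is exactly 24.7 N.

f ≈ 24.7 N (up the incline)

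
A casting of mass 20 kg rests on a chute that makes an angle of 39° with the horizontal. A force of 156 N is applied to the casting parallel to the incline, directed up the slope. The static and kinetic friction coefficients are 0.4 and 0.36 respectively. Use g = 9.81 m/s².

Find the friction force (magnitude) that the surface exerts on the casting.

The normal reaction is N = m g cos θ = 152.5 N.
The friction needed for equilibrium is m g sin θ − P = 123.5 − 156 = -32.53 N, measured positive up-slope.
The static-friction ceiling is μ_s N = 0.4 × 152.5 = 60.99 N.
Since |-32.53| ≤ 60.99 N, the casting remains in static equilibrium and friction takes exactly the required value.

f ≈ 32.5 N (down the incline)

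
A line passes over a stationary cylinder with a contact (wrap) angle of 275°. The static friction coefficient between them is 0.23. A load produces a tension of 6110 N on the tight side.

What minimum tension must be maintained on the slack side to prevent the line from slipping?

Capstan equation at impending slip: T_tight/T_slack = e^{μβ}.
β = 275° = 4.8 rad; e^{μβ} = e^{0.23×4.8} = 3.016.
T_slack = T_tight / e^{μβ} = 6110 / 3.016 = 2030 N.

T_min ≈ 2030 N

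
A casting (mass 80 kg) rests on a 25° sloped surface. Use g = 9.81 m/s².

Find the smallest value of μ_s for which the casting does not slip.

At the slip threshold m g sin θ = μ_s m g cos θ, so μ_s,min = tan θ.
μ_s,min = tan 25° = 0.466.

μ_s,min ≈ 0.466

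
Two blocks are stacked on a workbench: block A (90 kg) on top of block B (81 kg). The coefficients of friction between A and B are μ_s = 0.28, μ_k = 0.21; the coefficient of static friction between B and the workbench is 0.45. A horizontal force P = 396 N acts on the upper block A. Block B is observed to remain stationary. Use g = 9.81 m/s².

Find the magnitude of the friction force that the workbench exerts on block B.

Between the blocks, N₁ = m_A g = 882.9 N.
So the A–B interface can sustain at most μ_s N₁ = 247.2 N of static friction.
P = 396 N exceeds that limit, so A slips over B and the interface friction becomes kinetic: f₁ = μ_k N₁ = 0.21×882.9 = 185 N.
By Newton's third law B feels 185 N forward from A. With B stationary, the floor's static friction on B balances it: f₂ = 185 N (well within μ_s(m_A+m_B)g = 754.9 N).

f ≈ 185 N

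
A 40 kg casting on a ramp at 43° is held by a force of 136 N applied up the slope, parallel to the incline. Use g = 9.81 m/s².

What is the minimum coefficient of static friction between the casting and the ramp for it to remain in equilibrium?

N = m g cos θ = 287 N.
Friction must make up the shortfall along the incline: f = m g sin θ − P = 267.6 − 136 = 131.6 N.
At the threshold f = μ_s N, so μ_s,min = 131.6/287 = 0.459.

μ_s,min ≈ 0.459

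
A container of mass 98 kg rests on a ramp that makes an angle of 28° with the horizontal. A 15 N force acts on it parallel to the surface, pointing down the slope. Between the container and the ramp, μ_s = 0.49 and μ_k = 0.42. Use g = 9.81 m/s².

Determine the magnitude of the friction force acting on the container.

f ≈ 357 N (up the incline)

Normal force: N = m g cos θ = 98 × 9.81 × cos 28° = 848.8 N.
Parallel to the incline, ΣF = 0 gives f = m g sin θ + P = 451.3 + 15 = 466.3 N (up-slope positive).
Maximum static friction available: μ_s N = 0.49 × 848.8 = 415.9 N.
Since |466.3| > 415.9 N, static friction cannot hold it; the container slides down the incline and kinetic friction applies: f = μ_k N = 0.42 × 848.8 = 357 N.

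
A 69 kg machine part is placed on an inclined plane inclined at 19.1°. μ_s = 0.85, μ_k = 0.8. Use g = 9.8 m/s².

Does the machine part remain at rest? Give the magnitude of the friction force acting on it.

f ≈ 221 N

N = m g cos θ = 639 N.
Down-slope weight component: m g sin θ = 221 N.
μ_s N = 543 N.
221 ≤ 543 N, so it stays put; friction = 221 N.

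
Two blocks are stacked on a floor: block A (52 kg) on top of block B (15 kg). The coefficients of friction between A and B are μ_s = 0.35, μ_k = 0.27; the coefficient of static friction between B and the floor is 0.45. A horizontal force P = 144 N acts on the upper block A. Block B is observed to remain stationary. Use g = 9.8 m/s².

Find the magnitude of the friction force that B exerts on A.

f ≈ 144 N

Normal force at the A–B interface: N₁ = m_A g = 509.6 N.
So the A–B interface can sustain at most μ_s N₁ = 178.4 N of static friction.
Since P = 144 N ≤ 178.4 N, A does not slip on B; friction on A equals P = 144 N.
B experiences an equal 144 N forward from A (third law). B is in equilibrium, so the floor supplies f₂ = 144 N of static friction (limit μ_s(m_A+m_B)g = 295.5 N, not exceeded).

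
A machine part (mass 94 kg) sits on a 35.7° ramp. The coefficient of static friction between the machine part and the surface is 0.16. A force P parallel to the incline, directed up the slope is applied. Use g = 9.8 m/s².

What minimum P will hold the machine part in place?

P_min ≈ 418 N

The machine part tends to slide down (tan θ > μ_s), so at the point of impending slip friction acts up-slope at its limit: f = μ_s N.
P is parallel to the surface, so N = m g cos θ = 748 N.
Along the incline: P + μ_s N = m g sin θ, so P = 538 − 0.16×748 = 418 N.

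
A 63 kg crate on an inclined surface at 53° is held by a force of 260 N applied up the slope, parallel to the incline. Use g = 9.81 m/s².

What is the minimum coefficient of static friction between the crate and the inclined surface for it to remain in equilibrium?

N = m g cos θ = 371.9 N.
Friction must make up the shortfall along the incline: f = m g sin θ − P = 493.6 − 260 = 233.6 N.
At the threshold f = μ_s N, so μ_s,min = 233.6/371.9 = 0.628.

μ_s,min ≈ 0.628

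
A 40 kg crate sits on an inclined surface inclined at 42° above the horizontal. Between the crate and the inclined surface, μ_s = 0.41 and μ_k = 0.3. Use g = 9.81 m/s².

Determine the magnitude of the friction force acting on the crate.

Perpendicular to the surface, N = m g cos θ = 40·9.81·cos 42° = 291.6 N.
For equilibrium along the incline, friction must balance the weight component: f = m g sin θ = 262.6 N up the slope.
Static friction can supply at most μ_s N = 119.6 N.
|262.6| exceeds 119.6 N, so the crate slips down-slope; friction is kinetic, f = μ_k N = 0.3×291.6 = 87.5 N.

f ≈ 87.5 N (up the incline)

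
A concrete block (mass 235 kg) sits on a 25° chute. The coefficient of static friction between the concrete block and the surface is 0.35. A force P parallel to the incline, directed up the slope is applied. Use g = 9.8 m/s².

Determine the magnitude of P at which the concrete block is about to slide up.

At impending motion up the slope, friction acts down-slope at its limit: f = μ_s N.
P is parallel to the surface, so N = m g cos θ = 2090 N.
Along the incline: P = m g sin θ + μ_s N = 973 + 0.35×2090 = 1700 N.

P ≈ 1700 N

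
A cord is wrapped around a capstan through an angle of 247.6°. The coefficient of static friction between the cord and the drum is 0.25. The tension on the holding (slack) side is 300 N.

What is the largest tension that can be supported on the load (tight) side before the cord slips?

T_max ≈ 884 N

At impending slip the capstan equation gives T₂/T₁ = e^{μβ} with β in radians.
β = 247.6° × π/180 = 4.321 rad.
e^{μβ} = e^{0.25×4.321} = 2.946.
T₂ = T₁ · e^{μβ} = 300 × 2.946 = 884 N.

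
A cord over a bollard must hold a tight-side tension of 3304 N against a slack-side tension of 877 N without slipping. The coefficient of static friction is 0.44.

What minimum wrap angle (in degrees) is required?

β_min ≈ 173°

T₂/T₁ = e^{μβ} → β = ln(T₂/T₁)/μ.
β = ln(3304/877)/0.44 = 1.326/0.44 = 3.015 rad.
In degrees: β = 3.015 × 180/π = 173°.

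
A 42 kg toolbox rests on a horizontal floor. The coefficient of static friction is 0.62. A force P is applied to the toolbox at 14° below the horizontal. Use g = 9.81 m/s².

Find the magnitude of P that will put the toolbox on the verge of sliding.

N = m g + P sin α (the push presses the toolbox into the horizontal floor).
At impending slip, P cos α = μ_s N = μ_s (m g + P sin α).
Solving: P (cos α − μ_s sin α) = μ_s m g → P = 0.62×412/(cos 14° − 0.62 sin 14°) = 255/0.8203 = 311 N.

P ≈ 311 N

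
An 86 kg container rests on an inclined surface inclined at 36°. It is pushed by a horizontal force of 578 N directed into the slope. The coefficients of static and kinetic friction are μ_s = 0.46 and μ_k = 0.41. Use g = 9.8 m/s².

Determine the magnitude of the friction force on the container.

f ≈ 27.8 N (up the incline)

Normal direction: N = m g cos θ + P sin θ = 1022 N.
Parallel to the incline: P cos θ − m g sin θ = 467.6 − 495.4 = -27.77 N; the friction needed to balance this is 27.77 N acting up the slope.
Maximum static friction: μ_s N = 0.46 × 1022 = 469.9 N.
Since 27.77 N is within the 469.9 N limit, the container stays put and friction is exactly 27.8 N.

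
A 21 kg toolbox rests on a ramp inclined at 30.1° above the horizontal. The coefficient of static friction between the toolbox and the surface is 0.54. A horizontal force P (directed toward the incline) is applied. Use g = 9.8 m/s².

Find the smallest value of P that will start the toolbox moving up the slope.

At impending motion up the slope, friction acts down-slope at its limit: f = μ_s N.
Perpendicular to the incline: N = m g cos θ + P sin θ.
Along the incline: P cos θ = m g sin θ + μ_s N = m g sin θ + μ_s (m g cos θ + P sin θ).
Solving, P (cos θ − μ_s sin θ) = m g (sin θ + μ_s cos θ), so P = 21×9.8×(sin 30.1° + 0.54 cos 30.1°)/(cos 30.1° − 0.54 sin 30.1°) = 206×0.9687/0.5943 = 335 N.

P ≈ 335 N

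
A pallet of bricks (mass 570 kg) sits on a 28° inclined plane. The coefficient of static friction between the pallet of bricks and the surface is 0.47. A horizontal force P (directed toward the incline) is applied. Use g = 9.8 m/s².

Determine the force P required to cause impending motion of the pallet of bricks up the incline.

At impending motion up the slope, friction acts down-slope at its limit: f = μ_s N.
Perpendicular to the incline: N = m g cos θ + P sin θ.
Along the incline: P cos θ = m g sin θ + μ_s N = m g sin θ + μ_s (m g cos θ + P sin θ).
Solving, P (cos θ − μ_s sin θ) = m g (sin θ + μ_s cos θ), so P = 570×9.8×(sin 28° + 0.47 cos 28°)/(cos 28° − 0.47 sin 28°) = 5590×0.8845/0.6623 = 7460 N.

P ≈ 7460 N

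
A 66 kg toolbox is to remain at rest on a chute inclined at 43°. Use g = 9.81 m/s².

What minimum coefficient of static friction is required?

At the slip threshold m g sin θ = μ_s m g cos θ, so μ_s,min = tan θ.
μ_s,min = tan 43° = 0.933.

μ_s,min ≈ 0.933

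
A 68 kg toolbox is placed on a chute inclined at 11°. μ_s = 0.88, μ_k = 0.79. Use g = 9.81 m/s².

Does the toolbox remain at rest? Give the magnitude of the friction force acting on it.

N = m g cos θ = 655 N.
Down-slope weight component: m g sin θ = 127 N.
μ_s N = 576 N.
127 ≤ 576 N, so it stays put; friction = 127 N.

f ≈ 127 N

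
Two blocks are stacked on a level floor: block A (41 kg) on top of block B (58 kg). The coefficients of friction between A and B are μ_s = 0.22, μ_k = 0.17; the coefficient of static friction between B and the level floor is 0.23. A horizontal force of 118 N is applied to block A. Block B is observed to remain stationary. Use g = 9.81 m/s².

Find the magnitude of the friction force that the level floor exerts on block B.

Normal force at the A–B interface: N₁ = m_A g = 402.2 N.
So the A–B interface can sustain at most μ_s N₁ = 88.49 N of static friction.
Since P = 118 N > 88.49 N, A slides on B; the A–B friction is kinetic: f₁ = μ_k N₁ = 0.17×402.2 = 68.4 N.
By Newton's third law B feels 68.4 N forward from A. With B stationary, the floor's static friction on B balances it: f₂ = 68.4 N (well within μ_s(m_A+m_B)g = 223.4 N).

f ≈ 68.4 N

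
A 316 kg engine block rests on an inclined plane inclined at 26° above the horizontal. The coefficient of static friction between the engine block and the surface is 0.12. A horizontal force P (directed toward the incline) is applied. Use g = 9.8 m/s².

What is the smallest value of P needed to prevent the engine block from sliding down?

The engine block tends to slide down (tan θ > μ_s), so at the point of impending slip friction acts up-slope at its limit: f = μ_s N.
Perpendicular to the incline: N = m g cos θ + P sin θ.
Along the incline: P cos θ + μ_s N = m g sin θ, i.e. P cos θ + μ_s (m g cos θ + P sin θ) = m g sin θ.
Solving, P (cos θ + μ_s sin θ) = m g (sin θ − μ_s cos θ), so P = 3100×0.3305/0.9514 = 1080 N.

P_min ≈ 1080 N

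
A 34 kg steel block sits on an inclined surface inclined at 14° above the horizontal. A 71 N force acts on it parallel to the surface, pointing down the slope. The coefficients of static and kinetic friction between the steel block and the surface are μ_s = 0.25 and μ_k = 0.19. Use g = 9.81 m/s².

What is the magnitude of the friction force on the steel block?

f ≈ 61.5 N (up the incline)

Perpendicular to the surface, N = m g cos θ = 34·9.81·cos 14° = 323.6 N.
Parallel to the incline, ΣF = 0 gives f = m g sin θ + P = 80.69 + 71 = 151.7 N (up-slope positive).
Maximum static friction available: μ_s N = 0.25 × 323.6 = 80.91 N.
Since |151.7| > 80.91 N, static friction cannot hold it; the steel block slides down the incline and kinetic friction applies: f = μ_k N = 0.19 × 323.6 = 61.5 N.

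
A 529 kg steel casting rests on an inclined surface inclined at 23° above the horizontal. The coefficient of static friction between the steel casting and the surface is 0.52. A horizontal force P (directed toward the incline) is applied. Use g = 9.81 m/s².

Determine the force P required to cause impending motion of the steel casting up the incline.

At impending motion up the slope, friction acts down-slope at its limit: f = μ_s N.
Perpendicular to the incline: N = m g cos θ + P sin θ.
Along the incline: P cos θ = m g sin θ + μ_s N = m g sin θ + μ_s (m g cos θ + P sin θ).
Solving, P (cos θ − μ_s sin θ) = m g (sin θ + μ_s cos θ), so P = 529×9.81×(sin 23° + 0.52 cos 23°)/(cos 23° − 0.52 sin 23°) = 5190×0.8694/0.7173 = 6290 N.

P ≈ 6290 N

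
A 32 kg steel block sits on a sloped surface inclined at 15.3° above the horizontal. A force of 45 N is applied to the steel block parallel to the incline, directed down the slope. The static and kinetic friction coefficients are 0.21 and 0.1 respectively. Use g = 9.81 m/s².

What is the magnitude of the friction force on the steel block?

f ≈ 30.3 N (up the incline)

The normal reaction is N = m g cos θ = 302.8 N.
For equilibrium along the incline the friction force must supply f = m g sin θ + P = 82.84 + 45 = 127.8 N (positive meaning up-slope).
Static friction can supply at most μ_s N = 63.59 N.
Since |127.8| > 63.59 N, static friction cannot hold it; the steel block slides down the incline and kinetic friction applies: f = μ_k N = 0.1 × 302.8 = 30.3 N.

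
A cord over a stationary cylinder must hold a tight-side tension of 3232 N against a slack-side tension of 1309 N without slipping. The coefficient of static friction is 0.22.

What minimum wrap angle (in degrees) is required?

β_min ≈ 235°

T₂/T₁ = e^{μβ} → β = ln(T₂/T₁)/μ.
β = ln(3232/1309)/0.22 = 0.9038/0.22 = 4.108 rad.
In degrees: β = 4.108 × 180/π = 235°.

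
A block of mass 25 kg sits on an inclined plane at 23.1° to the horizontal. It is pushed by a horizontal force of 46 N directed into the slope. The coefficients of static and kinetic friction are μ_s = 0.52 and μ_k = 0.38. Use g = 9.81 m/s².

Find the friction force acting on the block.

f ≈ 53.9 N (up the incline)

Resolve perpendicular to the incline: N = m g cos θ + P sin θ = 25×9.81×cos 23.1° + 46×sin 23.1° = 243.6 N.
Parallel to the incline: P cos θ − m g sin θ = 42.31 − 96.22 = -53.91 N; the friction needed to balance this is 53.91 N acting up the slope.
Maximum static friction: μ_s N = 0.52 × 243.6 = 126.7 N.
Since 53.91 N is within the 126.7 N limit, the block stays put and friction is exactly 53.9 N.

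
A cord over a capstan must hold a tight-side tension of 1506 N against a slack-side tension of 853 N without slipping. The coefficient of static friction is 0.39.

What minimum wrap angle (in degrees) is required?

β_min ≈ 83.5°

T₂/T₁ = e^{μβ} → β = ln(T₂/T₁)/μ.
β = ln(1506/853)/0.39 = 0.5685/0.39 = 1.458 rad.
In degrees: β = 1.458 × 180/π = 83.5°.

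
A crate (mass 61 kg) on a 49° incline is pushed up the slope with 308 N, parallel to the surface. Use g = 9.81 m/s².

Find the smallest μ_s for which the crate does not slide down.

μ_s,min ≈ 0.366

N = m g cos θ = 392.6 N.
Friction must make up the shortfall along the incline: f = m g sin θ − P = 451.6 − 308 = 143.6 N.
At the threshold f = μ_s N, so μ_s,min = 143.6/392.6 = 0.366.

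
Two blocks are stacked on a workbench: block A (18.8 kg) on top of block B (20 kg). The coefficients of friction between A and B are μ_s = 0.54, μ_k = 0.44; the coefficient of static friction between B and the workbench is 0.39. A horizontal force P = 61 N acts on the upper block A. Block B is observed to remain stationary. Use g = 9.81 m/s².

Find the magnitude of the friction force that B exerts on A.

Between the blocks, N₁ = m_A g = 184.4 N.
Maximum static friction on A from B: μ_s N₁ = 0.54×184.4 = 99.59 N.
P = 61 N is within that limit, so A and B move together (both at rest); the A–B friction is simply f₁ = P = 61 N.
B experiences an equal 61 N forward from A (third law). B is in equilibrium, so the floor supplies f₂ = 61 N of static friction (limit μ_s(m_A+m_B)g = 148.4 N, not exceeded).

f ≈ 61 N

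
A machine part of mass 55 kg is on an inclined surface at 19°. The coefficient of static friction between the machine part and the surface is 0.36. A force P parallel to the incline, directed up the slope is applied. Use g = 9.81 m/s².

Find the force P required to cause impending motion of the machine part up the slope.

At impending motion up the slope, friction acts down-slope at its limit: f = μ_s N.
P is parallel to the surface, so N = m g cos θ = 510 N.
Along the incline: P = m g sin θ + μ_s N = 176 + 0.36×510 = 359 N.

P ≈ 359 N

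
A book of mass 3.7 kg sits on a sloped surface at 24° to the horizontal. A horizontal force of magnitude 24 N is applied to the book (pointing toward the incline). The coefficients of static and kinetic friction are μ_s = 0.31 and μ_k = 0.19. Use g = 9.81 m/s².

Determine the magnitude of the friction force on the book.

f ≈ 7.16 N (down the incline)

Normal direction: N = m g cos θ + P sin θ = 42.92 N.
Along the incline, the net driving force (taking up-slope positive) is P cos θ − m g sin θ = 21.93 − 14.76 = 7.162 N, so equilibrium requires friction f = -7.162 N (down-slope).
The limit of static friction is μ_s N = 13.31 N.
Since 7.162 N is within the 13.31 N limit, the book stays put and friction is exactly 7.16 N.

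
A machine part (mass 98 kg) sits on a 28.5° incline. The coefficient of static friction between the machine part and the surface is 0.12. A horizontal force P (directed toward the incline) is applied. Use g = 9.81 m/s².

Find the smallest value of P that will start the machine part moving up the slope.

P ≈ 682 N

At impending motion up the slope, friction acts down-slope at its limit: f = μ_s N.
Perpendicular to the incline: N = m g cos θ + P sin θ.
Along the incline: P cos θ = m g sin θ + μ_s N = m g sin θ + μ_s (m g cos θ + P sin θ).
Solving, P (cos θ − μ_s sin θ) = m g (sin θ + μ_s cos θ), so P = 98×9.81×(sin 28.5° + 0.12 cos 28.5°)/(cos 28.5° − 0.12 sin 28.5°) = 961×0.5826/0.8216 = 682 N.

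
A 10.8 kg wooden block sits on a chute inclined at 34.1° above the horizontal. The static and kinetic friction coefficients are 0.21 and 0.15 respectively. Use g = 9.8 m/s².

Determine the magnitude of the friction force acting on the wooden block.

f ≈ 13.1 N (up the incline)

The normal reaction is N = m g cos θ = 87.64 N.
For equilibrium along the incline, friction must balance the weight component: f = m g sin θ = 59.34 N up the slope.
The static-friction ceiling is μ_s N = 0.21 × 87.64 = 18.4 N.
|59.34| exceeds 18.4 N, so the wooden block slips down-slope; friction is kinetic, f = μ_k N = 0.15×87.64 = 13.1 N.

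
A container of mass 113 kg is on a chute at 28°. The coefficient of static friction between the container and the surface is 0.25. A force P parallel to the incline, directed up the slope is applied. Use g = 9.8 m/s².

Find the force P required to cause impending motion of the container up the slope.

P ≈ 764 N

At impending motion up the slope, friction acts down-slope at its limit: f = μ_s N.
P is parallel to the surface, so N = m g cos θ = 978 N.
Along the incline: P = m g sin θ + μ_s N = 520 + 0.25×978 = 764 N.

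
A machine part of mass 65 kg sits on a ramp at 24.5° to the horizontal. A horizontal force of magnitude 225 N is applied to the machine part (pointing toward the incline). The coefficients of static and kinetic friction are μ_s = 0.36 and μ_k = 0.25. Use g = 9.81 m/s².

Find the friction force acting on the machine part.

f ≈ 59.7 N (up the incline)

Normal direction: N = m g cos θ + P sin θ = 673.5 N.
Parallel to the incline: P cos θ − m g sin θ = 204.7 − 264.4 = -59.69 N; the friction needed to balance this is 59.69 N acting up the slope.
Maximum static friction: μ_s N = 0.36 × 673.5 = 242.5 N.
Since 59.69 N is within the 242.5 N limit, the machine part stays put and friction is exactly 59.7 N.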